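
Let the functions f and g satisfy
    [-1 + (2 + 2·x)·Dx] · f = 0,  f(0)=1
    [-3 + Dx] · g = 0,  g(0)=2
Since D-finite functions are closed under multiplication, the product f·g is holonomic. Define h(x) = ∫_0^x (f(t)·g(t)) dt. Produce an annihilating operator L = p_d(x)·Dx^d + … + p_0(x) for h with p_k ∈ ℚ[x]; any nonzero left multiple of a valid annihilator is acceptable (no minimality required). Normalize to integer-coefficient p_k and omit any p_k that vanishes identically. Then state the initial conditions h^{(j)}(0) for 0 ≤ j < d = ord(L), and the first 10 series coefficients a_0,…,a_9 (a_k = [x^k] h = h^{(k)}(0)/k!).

L = (-7 - 6·x)·Dx + (2 + 2·x)·Dx^2  (order 2).
h: a_k = 0, 2, 7/2, 47/12, 103/32, 667/320, 4277/3840, 9063/17920, 57333/286720, 17141/245760, …
ICs: h(0) = 0, h′(0) = 2.

f: a_k = 1, 1/2, -1/8, 1/16, -5/128, 7/256, -21/1024, 33/2048, -429/32768, 715/65536, …
g: a_k = 2, 6, 9, 9, 27/4, 81/20, 81/40, 243/280, 729/2240, 243/2240, …
L₀ := L_f ⊗_s L_g (sym. prod.), ord ≤ 1.
h=∫₀ˣh₀: take L = L₀·Dx.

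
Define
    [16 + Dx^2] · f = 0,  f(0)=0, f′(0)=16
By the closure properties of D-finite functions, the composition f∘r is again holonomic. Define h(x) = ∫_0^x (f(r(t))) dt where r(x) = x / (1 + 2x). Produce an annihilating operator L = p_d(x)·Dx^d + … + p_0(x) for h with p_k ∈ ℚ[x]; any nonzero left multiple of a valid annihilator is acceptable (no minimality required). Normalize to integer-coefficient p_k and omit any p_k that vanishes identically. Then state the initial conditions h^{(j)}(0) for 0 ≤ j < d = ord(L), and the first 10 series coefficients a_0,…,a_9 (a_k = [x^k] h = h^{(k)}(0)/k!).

f: a_k = 0, 16, 0, -128/3, 0, 512/15, 0, -4096/315, 0, 8192/2835, …
Change of var in L_f (x↦r) gives L₀.
∫: right-multiply L₀ by Dx.
L = 16·Dx + (4 + 24·x + 48·x^2 + 32·x^3)·Dx^2 + (1 + 8·x + 24·x^2 + 32·x^3 + 16·x^4)·Dx^3  (order 3).
h: a_k = 0, 0, 8, -32/3, 16/3, 128/5, -5504/45, 2560/7, -282752/315, 776192/405, …
ICs: h(0) = 0, h′(0) = 0, h′′(0) = 16.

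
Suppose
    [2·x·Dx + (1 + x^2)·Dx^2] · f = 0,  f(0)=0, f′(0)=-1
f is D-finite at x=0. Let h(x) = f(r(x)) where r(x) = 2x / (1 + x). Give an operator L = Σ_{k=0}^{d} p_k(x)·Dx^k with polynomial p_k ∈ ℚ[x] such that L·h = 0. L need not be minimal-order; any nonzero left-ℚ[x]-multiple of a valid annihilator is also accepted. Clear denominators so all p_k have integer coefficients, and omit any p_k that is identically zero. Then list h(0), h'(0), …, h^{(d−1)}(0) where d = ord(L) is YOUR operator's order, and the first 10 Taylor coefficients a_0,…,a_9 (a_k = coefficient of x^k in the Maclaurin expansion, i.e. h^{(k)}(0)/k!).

f: a_k = 0, -1, 0, 1/3, 0, -1/5, 0, 1/7, 0, -1/9, …
f∘r: x↦r, Dx↦Dx/r' in L_f ⇒ L₀.
L = (2 + 10·x)·Dx + (1 + 2·x + 5·x^2)·Dx^2  (order 2).
h: a_k = 0, -2, 2, 2/3, -6, 38/5, 22/3, -278/7, 42, 718/9, …
ICs: h(0) = 0, h′(0) = -2.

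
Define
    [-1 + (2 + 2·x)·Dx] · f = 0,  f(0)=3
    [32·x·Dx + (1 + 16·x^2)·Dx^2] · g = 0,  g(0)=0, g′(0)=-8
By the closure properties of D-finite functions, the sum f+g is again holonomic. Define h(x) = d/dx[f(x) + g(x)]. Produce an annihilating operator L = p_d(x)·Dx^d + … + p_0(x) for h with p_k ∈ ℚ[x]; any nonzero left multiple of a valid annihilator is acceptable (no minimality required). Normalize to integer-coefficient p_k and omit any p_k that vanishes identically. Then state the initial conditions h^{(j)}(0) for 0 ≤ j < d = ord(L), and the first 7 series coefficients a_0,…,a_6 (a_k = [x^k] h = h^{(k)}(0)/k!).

f: a_k = 3, 3/2, -3/8, 3/16, -15/128, 21/256, -63/1024, …
g: a_k = 0, -8, 0, 128/3, 0, -2048/5, 0, …
L₀ := lclm(L_f,L_g); ord L₀ ≤ 1+2.
h=h₀': d/dx-closure on L₀ ⇒ L.
L = (-64 - 160·x + 3072·x^2 + 1536·x^3) + (-131 - 256·x + 5920·x^2 + 12288·x^3 + 5376·x^4)·Dx + (-2 + 126·x + 192·x^2 + 2112·x^3 + 3584·x^4 + 1536·x^5)·Dx^2  (order 2).
h: a_k = -13/2, -3/4, 2057/16, -15/32, -524183/256, -189/512, 67109557/2048, …
ICs: h(0) = -13/2, h′(0) = -3/4.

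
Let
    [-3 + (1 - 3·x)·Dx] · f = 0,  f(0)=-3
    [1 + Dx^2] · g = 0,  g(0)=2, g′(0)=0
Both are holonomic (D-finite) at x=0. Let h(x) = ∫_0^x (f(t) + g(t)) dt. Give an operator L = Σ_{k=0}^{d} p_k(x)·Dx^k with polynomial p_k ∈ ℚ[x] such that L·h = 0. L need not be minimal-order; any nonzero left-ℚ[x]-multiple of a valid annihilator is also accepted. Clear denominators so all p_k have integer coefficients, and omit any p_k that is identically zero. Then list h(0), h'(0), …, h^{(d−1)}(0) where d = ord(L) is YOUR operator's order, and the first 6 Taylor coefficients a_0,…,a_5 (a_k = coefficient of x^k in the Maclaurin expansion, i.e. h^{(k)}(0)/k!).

f: a_k = -3, -9, -27, -81, -243, -729, …
g: a_k = 2, 0, -1, 0, 1/12, 0, …
Sum ⇒ L₀ = lclm(L_f,L_g) in ℚ(x)⟨Dx⟩.
h=∫₀ˣh₀: take L = L₀·Dx.
L = (165 - 18·x + 27·x^2)·Dx + (-19 + 63·x - 27·x^2 + 27·x^3)·Dx^2 + (165 - 18·x + 27·x^2)·Dx^3 + (-19 + 63·x - 27·x^2 + 27·x^3)·Dx^4  (order 4).
h: a_k = 0, -1, -9/2, -28/3, -81/4, -583/12, …
ICs: h(0) = 0, h′(0) = -1, h′′(0) = -9, h′′′(0) = -56.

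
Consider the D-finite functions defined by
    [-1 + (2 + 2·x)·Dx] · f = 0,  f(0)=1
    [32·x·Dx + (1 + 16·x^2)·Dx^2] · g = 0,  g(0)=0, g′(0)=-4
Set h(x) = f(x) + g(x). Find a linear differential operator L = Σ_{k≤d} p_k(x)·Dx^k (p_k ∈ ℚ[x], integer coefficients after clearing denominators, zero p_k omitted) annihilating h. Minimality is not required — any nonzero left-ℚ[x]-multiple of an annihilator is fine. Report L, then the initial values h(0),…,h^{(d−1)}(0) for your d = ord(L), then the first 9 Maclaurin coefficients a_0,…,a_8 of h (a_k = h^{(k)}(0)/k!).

f: a_k = 1, 1/2, -1/8, 1/16, -5/128, 7/256, -21/1024, 33/2048, -429/32768, …
g: a_k = 0, -4, 0, 64/3, 0, -1024/5, 0, 16384/7, 0, …
Weyl lclm of L_f,L_g ⇒ L₀ (ord ≤ 3).
L = (-64 - 160·x + 3072·x^2 + 1536·x^3)·Dx + (-131 - 256·x + 5920·x^2 + 12288·x^3 + 5376·x^4)·Dx^2 + (-2 + 126·x + 192·x^2 + 2112·x^3 + 3584·x^4 + 1536·x^5)·Dx^3  (order 3).
h: a_k = 1, -7/2, -1/8, 1027/48, -5/128, -262109/1280, -21/1024, 33554663/14336, -429/32768, …
ICs: h(0) = 1, h′(0) = -7/2, h′′(0) = -1/4.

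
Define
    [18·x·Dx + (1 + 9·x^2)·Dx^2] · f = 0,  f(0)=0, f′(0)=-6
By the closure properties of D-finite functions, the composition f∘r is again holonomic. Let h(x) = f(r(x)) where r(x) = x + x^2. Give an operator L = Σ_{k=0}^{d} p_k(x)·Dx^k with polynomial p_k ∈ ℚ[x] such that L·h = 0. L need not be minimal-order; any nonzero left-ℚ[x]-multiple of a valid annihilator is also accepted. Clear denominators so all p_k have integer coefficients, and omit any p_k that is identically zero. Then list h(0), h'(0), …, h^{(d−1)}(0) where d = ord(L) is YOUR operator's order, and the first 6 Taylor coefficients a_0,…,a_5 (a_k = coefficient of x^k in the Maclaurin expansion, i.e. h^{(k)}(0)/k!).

f: a_k = 0, -6, 0, 18, 0, -486/5, …
Change of var in L_f (x↦r) gives L₀.
L = (-2 + 18·x + 72·x^2 + 108·x^3 + 54·x^4)·Dx + (1 + 2·x + 9·x^2 + 36·x^3 + 45·x^4 + 18·x^5)·Dx^2  (order 2).
h: a_k = 0, -6, -6, 18, 54, -216/5, …
ICs: h(0) = 0, h′(0) = -6.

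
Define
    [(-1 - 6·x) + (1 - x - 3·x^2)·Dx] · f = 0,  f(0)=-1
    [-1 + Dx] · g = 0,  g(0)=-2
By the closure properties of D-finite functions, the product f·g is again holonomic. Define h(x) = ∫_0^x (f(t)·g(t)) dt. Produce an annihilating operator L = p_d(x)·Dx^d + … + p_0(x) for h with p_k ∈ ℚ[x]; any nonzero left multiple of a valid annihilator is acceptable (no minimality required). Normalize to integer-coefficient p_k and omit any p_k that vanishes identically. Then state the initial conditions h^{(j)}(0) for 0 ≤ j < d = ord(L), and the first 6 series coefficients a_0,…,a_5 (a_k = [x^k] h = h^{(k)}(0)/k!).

L = (2 + 5·x - 3·x^2)·Dx + (-1 + x + 3·x^2)·Dx^2  (order 2).
h: a_k = 0, 2, 2, 11/3, 35/6, 677/60, …
ICs: h(0) = 0, h′(0) = 2.

f: a_k = -1, -1, -4, -7, -19, -40, …
g: a_k = -2, -2, -1, -1/3, -1/12, -1/60, …
f·g: L₀ = L_f ⊗_s L_g, ord ≤ 1·1.
Integrate: L := L₀·Dx.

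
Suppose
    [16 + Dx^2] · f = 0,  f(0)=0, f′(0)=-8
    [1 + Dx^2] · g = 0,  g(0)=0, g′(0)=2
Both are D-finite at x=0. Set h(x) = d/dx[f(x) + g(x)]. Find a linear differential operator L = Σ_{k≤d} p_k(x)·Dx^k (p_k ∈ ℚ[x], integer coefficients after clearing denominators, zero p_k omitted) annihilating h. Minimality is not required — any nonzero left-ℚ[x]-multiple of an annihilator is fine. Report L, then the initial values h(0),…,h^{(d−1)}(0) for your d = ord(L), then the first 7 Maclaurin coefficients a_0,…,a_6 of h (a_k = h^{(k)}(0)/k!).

L = 16 + 17·Dx^2 + Dx^4  (order 4).
h: a_k = -6, 0, 63, 0, -341/4, 0, 5461/120, …
ICs: h(0) = -6, h′(0) = 0, h′′(0) = 126, h′′′(0) = 0.

f: a_k = 0, -8, 0, 64/3, 0, -256/15, 0, …
g: a_k = 0, 2, 0, -1/3, 0, 1/60, 0, …
L₀ := lclm(L_f,L_g); ord L₀ ≤ 2+2.
h=h₀': d/dx-closure on L₀ ⇒ L.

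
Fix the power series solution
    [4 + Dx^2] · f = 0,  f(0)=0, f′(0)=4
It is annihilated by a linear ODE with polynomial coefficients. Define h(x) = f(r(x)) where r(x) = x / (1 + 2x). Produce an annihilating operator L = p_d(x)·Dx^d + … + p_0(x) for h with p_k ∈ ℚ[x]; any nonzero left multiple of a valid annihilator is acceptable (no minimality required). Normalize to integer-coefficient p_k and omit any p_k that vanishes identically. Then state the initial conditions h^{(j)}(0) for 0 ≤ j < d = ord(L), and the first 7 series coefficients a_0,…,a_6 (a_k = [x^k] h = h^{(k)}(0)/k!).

L = 4 + (4 + 24·x + 48·x^2 + 32·x^3)·Dx + (1 + 8·x + 24·x^2 + 32·x^3 + 16·x^4)·Dx^2  (order 2).
h: a_k = 0, 4, -8, 40/3, -16, 8/15, 80, …
ICs: h(0) = 0, h′(0) = 4.

f: a_k = 0, 4, 0, -8/3, 0, 8/15, 0, …
L₀ from L_f via x↦r, Dx↦r'^{-1}Dx.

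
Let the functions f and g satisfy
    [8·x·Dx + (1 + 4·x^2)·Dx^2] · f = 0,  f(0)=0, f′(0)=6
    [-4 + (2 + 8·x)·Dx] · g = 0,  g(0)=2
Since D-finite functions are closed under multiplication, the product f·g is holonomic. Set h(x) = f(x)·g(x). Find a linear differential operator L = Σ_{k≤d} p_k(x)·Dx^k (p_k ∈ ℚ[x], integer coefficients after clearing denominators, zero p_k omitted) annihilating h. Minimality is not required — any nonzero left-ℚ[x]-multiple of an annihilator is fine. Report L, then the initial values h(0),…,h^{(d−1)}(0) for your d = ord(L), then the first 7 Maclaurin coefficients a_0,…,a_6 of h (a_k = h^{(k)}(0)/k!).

f: a_k = 0, 6, 0, -8, 0, 96/5, 0, …
g: a_k = 2, 4, -4, 8, -20, 56, -168, …
L₀ := L_f ⊗_s L_g (sym. prod.), ord ≤ 2.
L = (12 - 16·x - 16·x^2) + (-4 - 8·x + 48·x^2 + 64·x^3)·Dx + (1 + 8·x + 20·x^2 + 32·x^3 + 64·x^4)·Dx^2  (order 2).
h: a_k = 0, 12, 24, -40, 16, -248/5, 1744/5, …
ICs: h(0) = 0, h′(0) = 12.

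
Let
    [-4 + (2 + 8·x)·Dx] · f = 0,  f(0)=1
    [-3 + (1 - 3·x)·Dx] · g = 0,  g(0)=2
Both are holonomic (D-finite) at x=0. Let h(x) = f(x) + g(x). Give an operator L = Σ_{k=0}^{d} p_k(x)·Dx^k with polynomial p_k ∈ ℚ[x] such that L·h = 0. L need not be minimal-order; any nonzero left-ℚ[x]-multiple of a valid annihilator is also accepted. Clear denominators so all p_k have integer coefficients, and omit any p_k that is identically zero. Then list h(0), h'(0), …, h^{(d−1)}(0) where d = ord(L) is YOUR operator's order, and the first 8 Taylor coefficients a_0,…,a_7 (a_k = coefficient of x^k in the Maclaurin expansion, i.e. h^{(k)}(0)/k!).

L = (48 + 108·x) + (-22 - 120·x - 324·x^2)·Dx + (1 + 19·x + 6·x^2 - 216·x^3)·Dx^2  (order 2).
h: a_k = 3, 8, 16, 58, 152, 514, 1374, 4638, …
ICs: h(0) = 3, h′(0) = 8.

f: a_k = 1, 2, -2, 4, -10, 28, -84, 264, …
g: a_k = 2, 6, 18, 54, 162, 486, 1458, 4374, …
Weyl lclm of L_f,L_g ⇒ L₀ (ord ≤ 2).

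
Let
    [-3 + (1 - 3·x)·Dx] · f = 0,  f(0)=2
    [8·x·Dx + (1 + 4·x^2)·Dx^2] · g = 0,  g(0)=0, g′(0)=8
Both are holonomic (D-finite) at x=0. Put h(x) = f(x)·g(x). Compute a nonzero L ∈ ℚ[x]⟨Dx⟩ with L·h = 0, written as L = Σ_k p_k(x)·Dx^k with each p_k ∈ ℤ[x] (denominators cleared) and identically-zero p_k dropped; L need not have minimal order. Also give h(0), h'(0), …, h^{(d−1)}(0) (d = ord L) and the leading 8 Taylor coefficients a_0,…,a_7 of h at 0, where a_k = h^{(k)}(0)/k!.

f: a_k = 2, 6, 18, 54, 162, 486, 1458, 4374, …
g: a_k = 0, 8, 0, -32/3, 0, 128/5, 0, -512/7, …
Sym-product of L_f,L_g gives L₀ (≤ ord 2).
L = 24·x + (6 - 8·x + 48·x^2)·Dx + (-1 + 3·x - 4·x^2 + 12·x^3)·Dx^2  (order 2).
h: a_k = 0, 16, 48, 368/3, 368, 5776/5, 17328/5, 358768/35, …
ICs: h(0) = 0, h′(0) = 16.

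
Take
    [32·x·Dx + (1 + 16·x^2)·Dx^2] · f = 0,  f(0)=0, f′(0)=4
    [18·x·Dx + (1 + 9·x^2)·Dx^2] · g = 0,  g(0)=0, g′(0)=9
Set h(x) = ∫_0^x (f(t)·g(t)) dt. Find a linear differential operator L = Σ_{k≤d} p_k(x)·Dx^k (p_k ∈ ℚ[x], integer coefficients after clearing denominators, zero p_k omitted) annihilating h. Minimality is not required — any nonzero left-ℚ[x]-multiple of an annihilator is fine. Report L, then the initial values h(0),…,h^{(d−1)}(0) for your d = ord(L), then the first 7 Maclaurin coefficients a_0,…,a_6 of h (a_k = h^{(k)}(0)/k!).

f: a_k = 0, 4, 0, -64/3, 0, 1024/5, 0, …
g: a_k = 0, 9, 0, -27, 0, 729/5, 0, …
f·g: L₀ = L_f ⊗_s L_g, ord ≤ 2·2.
∫: right-multiply L₀ by Dx.
L = (-3456·x - 144000·x^3 - 1327104·x^5 + 4147200·x^7 + 71663616·x^9)·Dx^2 + (-100 - 11532·x^2 - 259200·x^4 - 1161216·x^6 + 14515200·x^8 + 107495424·x^10)·Dx^3 + (-200·x - 7880·x^3 - 86400·x^5 + 194112·x^7 + 8294400·x^9 + 35831808·x^11)·Dx^4 + (-1 - 50·x^2 - 769·x^4 + 110736·x^8 + 1036800·x^10 + 2985984·x^12)·Dx^5  (order 5).
h: a_k = 0, 0, 0, 12, 0, -60, 0, …
ICs: h(0) = 0, h′(0) = 0, h′′(0) = 0, h′′′(0) = 72, h′′′′(0) = 0.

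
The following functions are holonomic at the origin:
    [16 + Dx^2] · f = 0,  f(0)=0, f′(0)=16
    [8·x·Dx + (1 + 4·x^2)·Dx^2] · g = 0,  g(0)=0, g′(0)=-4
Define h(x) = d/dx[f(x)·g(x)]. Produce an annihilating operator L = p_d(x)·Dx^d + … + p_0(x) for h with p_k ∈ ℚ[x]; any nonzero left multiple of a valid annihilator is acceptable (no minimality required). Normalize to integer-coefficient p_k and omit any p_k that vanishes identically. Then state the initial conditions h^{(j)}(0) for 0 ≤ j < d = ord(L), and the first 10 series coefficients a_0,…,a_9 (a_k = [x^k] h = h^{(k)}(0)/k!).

L = (4096 + 58368·x^2 + 354304·x^4 + 983040·x^6 + 1867776·x^8 + 2621440·x^10 + 2097152·x^12) + (1984·x + 30208·x^3 + 158720·x^5 + 409600·x^7 + 655360·x^9 + 524288·x^11)·Dx + (336 + 5216·x^2 + 34560·x^4 + 114176·x^6 + 249856·x^8 + 360448·x^10 + 262144·x^12)·Dx^2 + (124·x + 1888·x^3 + 9920·x^5 + 25600·x^7 + 40960·x^9 + 32768·x^11)·Dx^3 + (5 + 98·x^2 + 776·x^4 + 3296·x^6 + 8320·x^8 + 12288·x^10 + 8192·x^12)·Dx^4  (order 4).
h: a_k = 0, -128, 0, 1024, 0, -10240/3, 0, 32768/3, 0, -110526464/2835, …
ICs: h(0) = 0, h′(0) = -128, h′′(0) = 0, h′′′(0) = 6144.

f: a_k = 0, 16, 0, -128/3, 0, 512/15, 0, -4096/315, 0, 8192/2835, …
g: a_k = 0, -4, 0, 16/3, 0, -64/5, 0, 256/7, 0, -1024/9, …
Sym-product of L_f,L_g gives L₀ (≤ ord 4).
h₀' ⇒ L via d/dx closure of L₀.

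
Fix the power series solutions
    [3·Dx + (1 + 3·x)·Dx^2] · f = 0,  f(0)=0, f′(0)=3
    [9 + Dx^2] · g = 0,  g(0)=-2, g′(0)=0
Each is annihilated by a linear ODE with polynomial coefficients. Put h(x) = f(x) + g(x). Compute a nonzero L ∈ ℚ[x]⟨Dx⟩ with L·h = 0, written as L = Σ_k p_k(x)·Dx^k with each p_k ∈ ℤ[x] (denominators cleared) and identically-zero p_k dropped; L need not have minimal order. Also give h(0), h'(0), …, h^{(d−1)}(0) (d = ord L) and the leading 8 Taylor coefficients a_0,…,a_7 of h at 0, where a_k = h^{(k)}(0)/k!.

f: a_k = 0, 3, -9/2, 9, -81/4, 243/5, -243/2, 2187/7, …
g: a_k = -2, 0, 9, 0, -27/4, 0, 81/40, 0, …
Weyl lclm of L_f,L_g ⇒ L₀ (ord ≤ 4).
L = (63 + 54·x + 81·x^2)·Dx + (9 + 45·x + 81·x^2 + 81·x^3)·Dx^2 + (7 + 6·x + 9·x^2)·Dx^3 + (1 + 5·x + 9·x^2 + 9·x^3)·Dx^4  (order 4).
h: a_k = -2, 3, 9/2, 9, -27, 243/5, -4779/40, 2187/7, …
ICs: h(0) = -2, h′(0) = 3, h′′(0) = 9, h′′′(0) = 54.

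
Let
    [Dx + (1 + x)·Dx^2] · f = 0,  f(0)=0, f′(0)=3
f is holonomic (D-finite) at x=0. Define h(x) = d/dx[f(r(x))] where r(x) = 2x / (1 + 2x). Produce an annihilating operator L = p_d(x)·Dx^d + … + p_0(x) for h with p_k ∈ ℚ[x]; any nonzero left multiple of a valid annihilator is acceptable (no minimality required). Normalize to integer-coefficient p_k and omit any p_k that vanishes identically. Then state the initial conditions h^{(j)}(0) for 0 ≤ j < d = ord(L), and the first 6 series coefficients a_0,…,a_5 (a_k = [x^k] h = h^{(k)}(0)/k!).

f: a_k = 0, 3, -3/2, 1, -3/4, 3/5, …
Substitute x→r, Dx→(1/r')Dx; clear ⇒ L₀.
h₀' ⇒ L via d/dx closure of L₀.
L = (6 + 16·x) + (1 + 6·x + 8·x^2)·Dx  (order 1).
h: a_k = 6, -36, 168, -720, 2976, -12096, …
ICs: h(0) = 6.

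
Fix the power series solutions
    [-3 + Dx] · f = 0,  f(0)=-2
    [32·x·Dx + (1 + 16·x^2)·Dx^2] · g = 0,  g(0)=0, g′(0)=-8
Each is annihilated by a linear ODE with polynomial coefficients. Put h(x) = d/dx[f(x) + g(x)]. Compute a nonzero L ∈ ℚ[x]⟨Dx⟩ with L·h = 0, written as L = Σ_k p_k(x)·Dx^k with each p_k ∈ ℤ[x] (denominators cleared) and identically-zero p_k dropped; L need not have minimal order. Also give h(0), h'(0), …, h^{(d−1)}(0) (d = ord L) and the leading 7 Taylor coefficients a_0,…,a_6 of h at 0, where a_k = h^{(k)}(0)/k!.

f: a_k = -2, -6, -9, -9, -27/4, -81/20, -81/40, …
g: a_k = 0, -8, 0, 128/3, 0, -2048/5, 0, …
Weyl lclm of L_f,L_g ⇒ L₀ (ord ≤ 3).
h₀' ⇒ L via d/dx closure of L₀.
L = (96 - 288·x - 4608·x^2 - 4608·x^3) + (-41 + 1248·x^2 - 2304·x^4)·Dx + (3 + 32·x + 96·x^2 + 512·x^3 + 768·x^4)·Dx^2  (order 2).
h: a_k = -14, -18, 101, -27, -8273/4, -243/20, 1310477/40, …
ICs: h(0) = -14, h′(0) = -18.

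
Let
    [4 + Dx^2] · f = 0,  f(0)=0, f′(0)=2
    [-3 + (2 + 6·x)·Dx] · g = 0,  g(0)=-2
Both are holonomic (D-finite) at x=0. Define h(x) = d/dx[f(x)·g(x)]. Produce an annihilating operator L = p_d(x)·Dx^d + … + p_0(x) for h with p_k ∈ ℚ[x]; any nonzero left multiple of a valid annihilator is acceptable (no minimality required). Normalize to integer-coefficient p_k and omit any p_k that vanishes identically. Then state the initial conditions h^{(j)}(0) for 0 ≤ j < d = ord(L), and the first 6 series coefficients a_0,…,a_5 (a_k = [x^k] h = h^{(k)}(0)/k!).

f: a_k = 0, 2, 0, -4/3, 0, 4/15, …
g: a_k = -2, -3, 9/4, -27/8, 405/64, -1701/128, …
Product ⇒ symmetric product L₀, ord ≤ 2.
Derive L from L₀ (diff closure).
L = (1453 + 11712·x + 26784·x^2 + 27648·x^3 + 20736·x^4) + (132 - 756·x - 5184·x^2 - 5184·x^3)·Dx + (172 + 1416·x + 4428·x^2 + 6912·x^3 + 5184·x^4)·Dx^2  (order 2).
h: a_k = -4, -12, 43/2, -11, 4379/96, -21963/160, …
ICs: h(0) = -4, h′(0) = -12.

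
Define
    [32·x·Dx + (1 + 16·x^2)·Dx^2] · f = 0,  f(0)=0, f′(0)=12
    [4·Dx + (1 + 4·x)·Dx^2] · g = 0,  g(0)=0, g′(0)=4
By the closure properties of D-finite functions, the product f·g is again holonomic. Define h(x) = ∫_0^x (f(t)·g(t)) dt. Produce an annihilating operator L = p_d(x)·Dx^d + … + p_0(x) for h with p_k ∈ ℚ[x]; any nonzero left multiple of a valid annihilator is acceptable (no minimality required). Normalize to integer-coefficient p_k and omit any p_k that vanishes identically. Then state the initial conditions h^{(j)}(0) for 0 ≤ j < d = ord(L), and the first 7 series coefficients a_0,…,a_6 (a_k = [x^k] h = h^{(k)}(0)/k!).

f: a_k = 0, 12, 0, -64, 0, 3072/5, 0, …
g: a_k = 0, 4, -8, 64/3, -64, 1024/5, -2048/3, …
L₀ := L_f ⊗_s L_g (sym. prod.), ord ≤ 4.
h=∫h₀ ⇒ L = L₀·Dx.
L = (1536 + 11264·x + 81920·x^2 + 638976·x^3 + 1966080·x^4 + 3407872·x^5 + 4194304·x^7)·Dx^2 + (288 + 7936·x + 78848·x^2 + 495616·x^3 + 2228224·x^4 + 6094848·x^5 + 9175040·x^6 + 3145728·x^7 + 14680064·x^8)·Dx^3 + (48 + 1024·x + 12288·x^2 + 79872·x^3 + 368640·x^4 + 1277952·x^5 + 3145728·x^6 + 4718592·x^7 + 3145728·x^8 + 8388608·x^9)·Dx^4 + (5 + 72·x + 592·x^2 + 3584·x^3 + 16896·x^4 + 61440·x^5 + 172032·x^6 + 393216·x^7 + 589824·x^8 + 524288·x^9 + 1048576·x^10)·Dx^5  (order 5).
h: a_k = 0, 0, 0, 16, -24, 0, -128/3, …
ICs: h(0) = 0, h′(0) = 0, h′′(0) = 0, h′′′(0) = 96, h′′′′(0) = -576.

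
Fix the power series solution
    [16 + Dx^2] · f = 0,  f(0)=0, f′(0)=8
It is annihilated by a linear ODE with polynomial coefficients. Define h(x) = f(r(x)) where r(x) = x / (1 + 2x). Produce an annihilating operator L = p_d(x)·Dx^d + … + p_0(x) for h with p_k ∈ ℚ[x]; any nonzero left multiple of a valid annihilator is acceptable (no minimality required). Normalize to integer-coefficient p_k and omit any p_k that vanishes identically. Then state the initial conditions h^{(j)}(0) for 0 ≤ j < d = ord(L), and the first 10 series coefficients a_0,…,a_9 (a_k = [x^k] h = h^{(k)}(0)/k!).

L = 16 + (4 + 24·x + 48·x^2 + 32·x^3)·Dx + (1 + 8·x + 24·x^2 + 32·x^3 + 16·x^4)·Dx^2  (order 2).
h: a_k = 0, 8, -16, 32/3, 64, -5504/15, 1280, -1131008/315, 388096/45, -50444288/2835, …
ICs: h(0) = 0, h′(0) = 8.

f: a_k = 0, 8, 0, -64/3, 0, 256/15, 0, -2048/315, 0, 4096/2835, …
Substitute x→r, Dx→(1/r')Dx; clear ⇒ L₀.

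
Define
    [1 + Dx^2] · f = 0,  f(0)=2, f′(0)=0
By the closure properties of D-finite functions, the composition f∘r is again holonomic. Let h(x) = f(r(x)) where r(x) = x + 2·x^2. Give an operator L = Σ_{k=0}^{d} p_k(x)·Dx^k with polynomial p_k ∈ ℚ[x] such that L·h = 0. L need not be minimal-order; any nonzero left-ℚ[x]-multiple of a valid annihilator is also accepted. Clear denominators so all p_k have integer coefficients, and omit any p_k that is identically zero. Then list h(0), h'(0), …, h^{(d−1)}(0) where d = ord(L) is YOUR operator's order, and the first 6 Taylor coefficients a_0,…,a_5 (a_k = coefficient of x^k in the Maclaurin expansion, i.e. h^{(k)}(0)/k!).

L = (1 + 12·x + 48·x^2 + 64·x^3) - 4·Dx + (1 + 4·x)·Dx^2  (order 2).
h: a_k = 2, 0, -1, -4, -47/12, 2/3, …
ICs: h(0) = 2, h′(0) = 0.

f: a_k = 2, 0, -1, 0, 1/12, 0, …
h₀=f(r): pull back L_f along r ⇒ L₀.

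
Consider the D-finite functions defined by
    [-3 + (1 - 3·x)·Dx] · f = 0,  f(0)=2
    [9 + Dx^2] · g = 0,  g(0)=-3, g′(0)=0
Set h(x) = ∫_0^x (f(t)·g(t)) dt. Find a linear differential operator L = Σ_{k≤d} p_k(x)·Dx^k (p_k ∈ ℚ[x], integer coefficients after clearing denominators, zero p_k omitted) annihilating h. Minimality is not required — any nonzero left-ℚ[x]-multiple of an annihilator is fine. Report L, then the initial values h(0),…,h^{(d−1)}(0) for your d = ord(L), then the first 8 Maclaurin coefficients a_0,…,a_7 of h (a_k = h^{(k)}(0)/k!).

f: a_k = 2, 6, 18, 54, 162, 486, 1458, 4374, …
g: a_k = -3, 0, 27/2, 0, -81/8, 0, 243/80, 0, …
Product ⇒ symmetric product L₀, ord ≤ 2.
h=∫₀ˣh₀: take L = L₀·Dx.
L = (-9 + 27·x)·Dx + 6·Dx^2 + (-1 + 3·x)·Dx^3  (order 3).
h: a_k = 0, -6, -9, -9, -81/4, -1053/20, -1053/8, -94527/280, …
ICs: h(0) = 0, h′(0) = -6, h′′(0) = -18.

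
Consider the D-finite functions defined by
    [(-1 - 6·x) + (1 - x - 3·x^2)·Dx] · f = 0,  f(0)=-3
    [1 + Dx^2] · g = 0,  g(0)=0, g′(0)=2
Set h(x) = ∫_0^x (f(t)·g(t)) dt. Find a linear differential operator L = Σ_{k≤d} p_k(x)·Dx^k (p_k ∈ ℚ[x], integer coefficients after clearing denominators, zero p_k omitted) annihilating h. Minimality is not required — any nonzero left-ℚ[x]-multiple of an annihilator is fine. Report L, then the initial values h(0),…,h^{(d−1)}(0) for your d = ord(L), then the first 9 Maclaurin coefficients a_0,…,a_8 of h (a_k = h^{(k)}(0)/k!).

f: a_k = -3, -3, -12, -21, -57, -120, -291, -651, -1524, …
g: a_k = 0, 2, 0, -1/3, 0, 1/60, 0, -1/2520, 0, …
Product ⇒ symmetric product L₀, ord ≤ 2.
Integrate: L := L₀·Dx.
L = (5 + x + 3·x^2)·Dx + (2 + 12·x)·Dx^2 + (-1 + x + 3·x^2)·Dx^3  (order 3).
h: a_k = 0, 0, -3, -2, -23/4, -41/5, -2201/120, -4661/140, -473087/6720, …
ICs: h(0) = 0, h′(0) = 0, h′′(0) = -6.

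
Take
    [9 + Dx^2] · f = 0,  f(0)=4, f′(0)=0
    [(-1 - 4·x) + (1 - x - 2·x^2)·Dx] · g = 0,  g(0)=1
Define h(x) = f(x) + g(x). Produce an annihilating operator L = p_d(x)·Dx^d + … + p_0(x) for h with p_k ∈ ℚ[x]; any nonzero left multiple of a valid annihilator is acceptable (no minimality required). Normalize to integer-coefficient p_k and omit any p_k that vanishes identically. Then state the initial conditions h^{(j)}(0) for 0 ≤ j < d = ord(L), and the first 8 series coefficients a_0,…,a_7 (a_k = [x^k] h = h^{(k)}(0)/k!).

L = (-117 - 486·x - 135·x^2 - 360·x^3 - 540·x^4 - 432·x^5) + (45 - 63·x - 81·x^2 + 153·x^3 + 18·x^4 - 324·x^5 - 216·x^6)·Dx + (-13 - 54·x - 15·x^2 - 40·x^3 - 60·x^4 - 48·x^5)·Dx^2 + (5 - 7·x - 9·x^2 + 17·x^3 + 2·x^4 - 36·x^5 - 24·x^6)·Dx^3  (order 3).
h: a_k = 5, 1, -15, 5, 49/2, 21, 779/20, 85, …
ICs: h(0) = 5, h′(0) = 1, h′′(0) = -30.

f: a_k = 4, 0, -18, 0, 27/2, 0, -81/20, 0, …
g: a_k = 1, 1, 3, 5, 11, 21, 43, 85, …
f+g: L₀ = lclm(L_f,L_g), ord ≤ 2+1.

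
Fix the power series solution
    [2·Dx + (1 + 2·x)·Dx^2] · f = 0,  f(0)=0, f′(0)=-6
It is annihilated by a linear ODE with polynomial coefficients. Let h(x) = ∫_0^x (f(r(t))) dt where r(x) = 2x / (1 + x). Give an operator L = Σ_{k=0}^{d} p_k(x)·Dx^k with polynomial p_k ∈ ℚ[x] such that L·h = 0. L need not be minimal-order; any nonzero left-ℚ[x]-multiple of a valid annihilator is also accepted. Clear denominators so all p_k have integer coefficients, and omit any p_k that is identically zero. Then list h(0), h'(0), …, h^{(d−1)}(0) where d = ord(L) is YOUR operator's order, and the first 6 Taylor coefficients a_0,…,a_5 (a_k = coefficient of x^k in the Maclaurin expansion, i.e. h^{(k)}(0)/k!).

L = (6 + 10·x)·Dx^2 + (1 + 6·x + 5·x^2)·Dx^3  (order 3).
h: a_k = 0, 0, -6, 12, -31, 468/5, …
ICs: h(0) = 0, h′(0) = 0, h′′(0) = -12.

f: a_k = 0, -6, 6, -8, 12, -96/5, …
L₀ from L_f via x↦r, Dx↦r'^{-1}Dx.
∫: right-multiply L₀ by Dx.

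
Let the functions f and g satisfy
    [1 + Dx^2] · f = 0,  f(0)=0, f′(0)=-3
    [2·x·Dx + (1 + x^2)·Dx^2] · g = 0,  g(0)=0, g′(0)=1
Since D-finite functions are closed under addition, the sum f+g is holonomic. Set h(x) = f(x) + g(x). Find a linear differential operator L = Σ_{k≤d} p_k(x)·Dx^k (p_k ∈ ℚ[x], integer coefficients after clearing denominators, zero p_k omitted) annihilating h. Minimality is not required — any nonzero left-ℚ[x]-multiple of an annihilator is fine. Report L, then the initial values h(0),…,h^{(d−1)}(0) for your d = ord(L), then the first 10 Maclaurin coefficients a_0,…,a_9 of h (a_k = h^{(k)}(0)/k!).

f: a_k = 0, -3, 0, 1/2, 0, -1/40, 0, 1/1680, 0, -1/120960, …
g: a_k = 0, 1, 0, -1/3, 0, 1/5, 0, -1/7, 0, 1/9, …
L₀ := lclm(L_f,L_g); ord L₀ ≤ 2+2.
L = (-22·x + 28·x^3 + 2·x^5)·Dx + (-1 + 7·x^2 + 9·x^4 + x^6)·Dx^2 + (-22·x + 28·x^3 + 2·x^5)·Dx^3 + (-1 + 7·x^2 + 9·x^4 + x^6)·Dx^4  (order 4).
h: a_k = 0, -2, 0, 1/6, 0, 7/40, 0, -239/1680, 0, 13439/120960, …
ICs: h(0) = 0, h′(0) = -2, h′′(0) = 0, h′′′(0) = 1.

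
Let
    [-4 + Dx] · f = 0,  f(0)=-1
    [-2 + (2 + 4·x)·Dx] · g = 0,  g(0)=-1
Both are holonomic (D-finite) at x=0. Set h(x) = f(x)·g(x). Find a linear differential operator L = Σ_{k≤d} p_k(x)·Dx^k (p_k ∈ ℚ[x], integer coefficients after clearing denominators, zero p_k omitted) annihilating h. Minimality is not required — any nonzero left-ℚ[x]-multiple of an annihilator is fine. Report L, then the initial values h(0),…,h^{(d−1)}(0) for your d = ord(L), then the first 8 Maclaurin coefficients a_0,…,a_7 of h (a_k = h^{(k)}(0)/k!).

L = (-5 - 8·x) + (1 + 2·x)·Dx  (order 1).
h: a_k = 1, 5, 23/2, 103/6, 449/24, 1949/120, 1643/144, 36047/5040, …
ICs: h(0) = 1.

f: a_k = -1, -4, -8, -32/3, -32/3, -128/15, -256/45, -1024/315, …
g: a_k = -1, -1, 1/2, -1/2, 5/8, -7/8, 21/16, -33/16, …
h₀=f·g: eliminate ⇒ L₀, order ≤ 1·1.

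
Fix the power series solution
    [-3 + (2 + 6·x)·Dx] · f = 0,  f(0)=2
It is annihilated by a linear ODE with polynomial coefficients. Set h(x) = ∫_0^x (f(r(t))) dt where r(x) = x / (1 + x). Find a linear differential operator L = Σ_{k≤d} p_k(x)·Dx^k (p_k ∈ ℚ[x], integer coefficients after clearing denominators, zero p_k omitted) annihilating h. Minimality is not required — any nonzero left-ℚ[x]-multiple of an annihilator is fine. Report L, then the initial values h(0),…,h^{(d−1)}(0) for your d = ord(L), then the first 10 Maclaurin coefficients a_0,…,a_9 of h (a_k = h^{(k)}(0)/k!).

f: a_k = 2, 3, -9/4, 27/8, -405/64, 1701/128, -15309/512, 72171/1024, -2814669/16384, 14073345/32768, …
Substitute x→r, Dx→(1/r')Dx; clear ⇒ L₀.
∫: right-multiply L₀ by Dx.
L = -3·Dx + (2 + 10·x + 8·x^2)·Dx^2  (order 2).
h: a_k = 0, 2, 3/2, -7/4, 87/32, -1677/320, 3023/256, -106305/3584, 658335/8192, -11301055/49152, …
ICs: h(0) = 0, h′(0) = 2.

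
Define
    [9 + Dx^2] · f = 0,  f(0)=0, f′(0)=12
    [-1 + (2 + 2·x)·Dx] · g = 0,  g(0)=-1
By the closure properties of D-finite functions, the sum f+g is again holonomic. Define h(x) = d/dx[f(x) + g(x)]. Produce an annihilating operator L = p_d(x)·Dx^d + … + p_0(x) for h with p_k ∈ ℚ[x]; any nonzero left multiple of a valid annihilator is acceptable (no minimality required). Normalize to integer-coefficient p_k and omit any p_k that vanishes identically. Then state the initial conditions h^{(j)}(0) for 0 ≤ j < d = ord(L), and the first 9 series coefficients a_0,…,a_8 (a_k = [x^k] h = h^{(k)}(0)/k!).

f: a_k = 0, 12, 0, -18, 0, 81/10, 0, -243/140, 0, …
g: a_k = -1, -1/2, 1/8, -1/16, 5/128, -7/256, 21/1024, -33/2048, 429/32768, …
f+g: L₀ = lclm(L_f,L_g), ord ≤ 2+1.
Differentiate: ansatz ord ≤ ord L₀ ⇒ L.
L = (-153 - 216·x - 108·x^2) + (-234 - 666·x - 648·x^2 - 216·x^3)·Dx + (-17 - 24·x - 12·x^2)·Dx^2 + (-26 - 74·x - 72·x^2 - 24·x^3)·Dx^3  (order 3).
h: a_k = 23/2, 1/4, -867/16, 5/32, 10333/256, 63/512, -125571/10240, 429/4096, 4253751/2293760, …
ICs: h(0) = 23/2, h′(0) = 1/4, h′′(0) = -867/8.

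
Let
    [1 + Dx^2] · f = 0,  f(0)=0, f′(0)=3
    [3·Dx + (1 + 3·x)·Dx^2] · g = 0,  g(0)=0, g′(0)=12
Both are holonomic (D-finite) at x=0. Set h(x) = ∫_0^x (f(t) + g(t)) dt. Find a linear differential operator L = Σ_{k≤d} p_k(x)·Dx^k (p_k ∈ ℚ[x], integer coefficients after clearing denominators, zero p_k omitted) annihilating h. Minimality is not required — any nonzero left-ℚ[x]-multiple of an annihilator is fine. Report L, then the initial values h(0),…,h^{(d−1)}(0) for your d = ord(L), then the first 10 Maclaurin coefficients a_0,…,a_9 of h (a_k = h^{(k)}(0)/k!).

L = (165 + 18·x + 27·x^2)·Dx^2 + (19 + 63·x + 27·x^2 + 27·x^3)·Dx^3 + (165 + 18·x + 27·x^2)·Dx^4 + (19 + 63·x + 27·x^2 + 27·x^3)·Dx^5  (order 5).
h: a_k = 0, 0, 15/2, -6, 71/8, -81/5, 7777/240, -486/7, 2099519/13440, -729/2, …
ICs: h(0) = 0, h′(0) = 0, h′′(0) = 15, h′′′(0) = -36, h′′′′(0) = 213.

f: a_k = 0, 3, 0, -1/2, 0, 1/40, 0, -1/1680, 0, 1/120960, …
g: a_k = 0, 12, -18, 36, -81, 972/5, -486, 8748/7, -6561/2, 8748, …
Weyl lclm of L_f,L_g ⇒ L₀ (ord ≤ 4).
h=∫h₀ ⇒ L = L₀·Dx.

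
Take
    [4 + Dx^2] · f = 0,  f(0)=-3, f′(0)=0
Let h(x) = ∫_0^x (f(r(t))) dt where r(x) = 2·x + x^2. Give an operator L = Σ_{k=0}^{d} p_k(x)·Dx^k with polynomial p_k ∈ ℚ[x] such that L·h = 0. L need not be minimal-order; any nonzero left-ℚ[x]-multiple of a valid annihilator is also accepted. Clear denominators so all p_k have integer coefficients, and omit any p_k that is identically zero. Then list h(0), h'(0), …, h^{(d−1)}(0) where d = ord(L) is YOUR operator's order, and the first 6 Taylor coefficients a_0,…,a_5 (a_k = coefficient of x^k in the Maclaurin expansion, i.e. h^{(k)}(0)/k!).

L = (16 + 48·x + 48·x^2 + 16·x^3)·Dx - Dx^2 + (1 + x)·Dx^3  (order 3).
h: a_k = 0, -3, 0, 8, 6, -26/5, …
ICs: h(0) = 0, h′(0) = -3, h′′(0) = 0.

f: a_k = -3, 0, 6, 0, -2, 0, …
Substitute x→r, Dx→(1/r')Dx; clear ⇒ L₀.
Integrate: L := L₀·Dx.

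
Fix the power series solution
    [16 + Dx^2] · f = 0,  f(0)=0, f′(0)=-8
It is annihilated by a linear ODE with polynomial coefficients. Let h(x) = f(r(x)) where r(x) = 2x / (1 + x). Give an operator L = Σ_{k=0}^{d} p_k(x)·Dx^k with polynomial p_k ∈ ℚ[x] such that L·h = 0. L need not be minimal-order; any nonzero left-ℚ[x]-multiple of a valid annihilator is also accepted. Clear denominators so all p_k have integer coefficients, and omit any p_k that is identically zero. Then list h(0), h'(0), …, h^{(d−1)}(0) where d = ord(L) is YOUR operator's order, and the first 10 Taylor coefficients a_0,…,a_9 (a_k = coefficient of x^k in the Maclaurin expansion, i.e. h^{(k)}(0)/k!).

f: a_k = 0, -8, 0, 64/3, 0, -256/15, 0, 2048/315, 0, -4096/2835, …
Change of var in L_f (x↦r) gives L₀.
L = 64 + (2 + 6·x + 6·x^2 + 2·x^3)·Dx + (1 + 4·x + 6·x^2 + 4·x^3 + x^4)·Dx^2  (order 2).
h: a_k = 0, -16, 16, 464/3, -496, 6928/15, 1040, -1516976/315, 437456/45, -30914864/2835, …
ICs: h(0) = 0, h′(0) = -16.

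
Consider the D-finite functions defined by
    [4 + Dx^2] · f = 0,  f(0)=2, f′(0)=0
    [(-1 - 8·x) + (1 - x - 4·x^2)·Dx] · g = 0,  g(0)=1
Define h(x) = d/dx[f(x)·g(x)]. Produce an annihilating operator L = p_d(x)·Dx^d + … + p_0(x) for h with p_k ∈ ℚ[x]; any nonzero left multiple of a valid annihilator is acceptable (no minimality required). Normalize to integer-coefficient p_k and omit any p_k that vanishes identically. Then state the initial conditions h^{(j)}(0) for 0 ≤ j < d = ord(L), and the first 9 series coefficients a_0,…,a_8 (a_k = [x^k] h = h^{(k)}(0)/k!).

f: a_k = 2, 0, -4, 0, 4/3, 0, -8/45, 0, 4/315, …
g: a_k = 1, 1, 5, 9, 29, 65, 181, 441, 1165, …
h₀=f·g: eliminate ⇒ L₀, order ≤ 2·1.
Derive L from L₀ (diff closure).
L = (18 - 8·x - 28·x^2 + 32·x^3 + 64·x^4) + (4 + 34·x + 24·x^2 + 64·x^3)·Dx + (-1 + x^2 + 8·x^3 + 16·x^4)·Dx^2  (order 2).
h: a_k = 2, 12, 42, 472/3, 1430/3, 22724/15, 199654/45, 1380784/105, 263282/7, …
ICs: h(0) = 2, h′(0) = 12.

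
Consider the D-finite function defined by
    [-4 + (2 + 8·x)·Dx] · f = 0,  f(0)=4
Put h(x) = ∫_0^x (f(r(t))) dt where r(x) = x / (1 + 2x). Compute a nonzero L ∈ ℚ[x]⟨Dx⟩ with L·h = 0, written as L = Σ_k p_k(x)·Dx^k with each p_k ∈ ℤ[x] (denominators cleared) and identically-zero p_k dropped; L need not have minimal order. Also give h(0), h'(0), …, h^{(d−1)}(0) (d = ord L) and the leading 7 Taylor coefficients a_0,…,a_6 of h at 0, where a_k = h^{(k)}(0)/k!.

L = -2·Dx + (1 + 8·x + 12·x^2)·Dx^2  (order 2).
h: a_k = 0, 4, 4, -8, 20, -296/5, 200, …
ICs: h(0) = 0, h′(0) = 4.

f: a_k = 4, 8, -8, 16, -40, 112, -336, …
L₀ from L_f via x↦r, Dx↦r'^{-1}Dx.
∫: right-multiply L₀ by Dx.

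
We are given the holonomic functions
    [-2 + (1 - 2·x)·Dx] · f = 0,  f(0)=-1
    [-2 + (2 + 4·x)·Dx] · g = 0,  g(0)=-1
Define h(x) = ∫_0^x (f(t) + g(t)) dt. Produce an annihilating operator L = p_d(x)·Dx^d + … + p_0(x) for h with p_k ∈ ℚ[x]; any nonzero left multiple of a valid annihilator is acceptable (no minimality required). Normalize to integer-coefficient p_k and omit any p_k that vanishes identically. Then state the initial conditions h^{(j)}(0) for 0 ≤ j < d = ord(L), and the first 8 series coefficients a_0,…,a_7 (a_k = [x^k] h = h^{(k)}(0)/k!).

f: a_k = -1, -2, -4, -8, -16, -32, -64, -128, …
g: a_k = -1, -1, 1/2, -1/2, 5/8, -7/8, 21/16, -33/16, …
f+g: L₀ = lclm(L_f,L_g), ord ≤ 1+1.
Integrate: L := L₀·Dx.
L = (-10 - 12·x)·Dx + (9 + 28·x + 36·x^2)·Dx^2 + (-1 - 6·x + 4·x^2 + 24·x^3)·Dx^3  (order 3).
h: a_k = 0, -2, -3/2, -7/6, -17/8, -123/40, -263/48, -1003/112, …
ICs: h(0) = 0, h′(0) = -2, h′′(0) = -3.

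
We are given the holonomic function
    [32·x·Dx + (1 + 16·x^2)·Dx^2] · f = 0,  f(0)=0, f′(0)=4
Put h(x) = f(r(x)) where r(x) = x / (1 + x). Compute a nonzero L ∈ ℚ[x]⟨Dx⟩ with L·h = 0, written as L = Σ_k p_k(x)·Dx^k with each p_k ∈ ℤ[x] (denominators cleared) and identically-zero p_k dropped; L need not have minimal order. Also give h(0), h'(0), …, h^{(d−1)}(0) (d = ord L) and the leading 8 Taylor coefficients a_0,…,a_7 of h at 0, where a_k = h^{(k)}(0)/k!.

L = (2 + 34·x)·Dx + (1 + 2·x + 17·x^2)·Dx^2  (order 2).
h: a_k = 0, 4, -4, -52/3, 60, 404/5, -2444/3, 2908/7, …
ICs: h(0) = 0, h′(0) = 4.

f: a_k = 0, 4, 0, -64/3, 0, 1024/5, 0, -16384/7, …
Substitute x→r, Dx→(1/r')Dx; clear ⇒ L₀.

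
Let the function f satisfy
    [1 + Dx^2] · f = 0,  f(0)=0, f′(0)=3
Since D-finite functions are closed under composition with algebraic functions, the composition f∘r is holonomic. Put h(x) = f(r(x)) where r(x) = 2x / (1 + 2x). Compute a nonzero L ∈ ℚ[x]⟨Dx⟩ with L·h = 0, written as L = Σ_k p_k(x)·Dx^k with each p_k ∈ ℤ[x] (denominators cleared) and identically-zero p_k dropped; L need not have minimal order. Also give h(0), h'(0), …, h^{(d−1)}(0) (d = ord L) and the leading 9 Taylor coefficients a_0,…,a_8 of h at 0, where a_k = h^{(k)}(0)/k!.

L = 4 + (4 + 24·x + 48·x^2 + 32·x^3)·Dx + (1 + 8·x + 24·x^2 + 32·x^3 + 16·x^4)·Dx^2  (order 2).
h: a_k = 0, 6, -12, 20, -24, 4/5, 120, -55448/105, 25456/15, …
ICs: h(0) = 0, h′(0) = 6.

f: a_k = 0, 3, 0, -1/2, 0, 1/40, 0, -1/1680, 0, …
L₀ from L_f via x↦r, Dx↦r'^{-1}Dx.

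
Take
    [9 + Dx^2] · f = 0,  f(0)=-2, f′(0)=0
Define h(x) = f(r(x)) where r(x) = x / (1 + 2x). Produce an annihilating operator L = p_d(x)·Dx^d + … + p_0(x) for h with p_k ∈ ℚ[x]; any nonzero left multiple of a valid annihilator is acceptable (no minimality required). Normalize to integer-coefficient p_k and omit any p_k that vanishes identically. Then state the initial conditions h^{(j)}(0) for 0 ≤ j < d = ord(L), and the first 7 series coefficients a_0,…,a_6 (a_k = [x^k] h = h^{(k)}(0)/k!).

f: a_k = -2, 0, 9, 0, -27/4, 0, 81/40, …
h₀=f(r): pull back L_f along r ⇒ L₀.
L = 9 + (4 + 24·x + 48·x^2 + 32·x^3)·Dx + (1 + 8·x + 24·x^2 + 32·x^3 + 16·x^4)·Dx^2  (order 2).
h: a_k = -2, 0, 9, -36, 405/4, -234, 18081/40, …
ICs: h(0) = -2, h′(0) = 0.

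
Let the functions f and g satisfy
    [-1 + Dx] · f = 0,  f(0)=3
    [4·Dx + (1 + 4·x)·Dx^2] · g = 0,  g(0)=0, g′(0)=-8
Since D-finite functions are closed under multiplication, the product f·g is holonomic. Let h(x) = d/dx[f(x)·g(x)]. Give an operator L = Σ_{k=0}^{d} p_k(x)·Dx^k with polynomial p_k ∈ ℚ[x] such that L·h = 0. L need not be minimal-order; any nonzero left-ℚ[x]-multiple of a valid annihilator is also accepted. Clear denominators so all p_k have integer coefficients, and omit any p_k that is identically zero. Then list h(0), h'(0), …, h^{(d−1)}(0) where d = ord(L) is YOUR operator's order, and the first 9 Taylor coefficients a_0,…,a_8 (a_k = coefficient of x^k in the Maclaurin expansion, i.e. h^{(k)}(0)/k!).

L = (25 - 24·x + 16·x^2) + (-22 + 32·x - 32·x^2)·Dx + (-3 - 8·x + 16·x^2)·Dx^2  (order 2).
h: a_k = -24, 48, -276, 1104, -4509, 18238, -2205587/30, 4436012/15, -665269331/560, …
ICs: h(0) = -24, h′(0) = 48.

f: a_k = 3, 3, 3/2, 1/2, 1/8, 1/40, 1/240, 1/1680, 1/13440, …
g: a_k = 0, -8, 16, -128/3, 128, -2048/5, 4096/3, -32768/7, 16384, …
h₀=f·g: eliminate ⇒ L₀, order ≤ 1·2.
h₀' ⇒ L via d/dx closure of L₀.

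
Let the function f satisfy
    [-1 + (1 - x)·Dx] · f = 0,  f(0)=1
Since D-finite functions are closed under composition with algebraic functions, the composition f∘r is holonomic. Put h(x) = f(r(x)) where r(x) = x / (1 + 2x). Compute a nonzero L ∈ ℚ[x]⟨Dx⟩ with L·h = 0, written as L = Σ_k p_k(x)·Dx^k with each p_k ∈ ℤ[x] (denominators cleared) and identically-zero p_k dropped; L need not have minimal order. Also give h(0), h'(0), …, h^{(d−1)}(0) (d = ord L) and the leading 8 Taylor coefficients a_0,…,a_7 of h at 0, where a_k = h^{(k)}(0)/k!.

f: a_k = 1, 1, 1, 1, 1, 1, 1, 1, …
h₀=f(r): pull back L_f along r ⇒ L₀.
L = -1 + (1 + 3·x + 2·x^2)·Dx  (order 1).
h: a_k = 1, 1, -1, 1, -1, 1, -1, 1, …
ICs: h(0) = 1.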